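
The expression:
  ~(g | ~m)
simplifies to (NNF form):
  m & ~g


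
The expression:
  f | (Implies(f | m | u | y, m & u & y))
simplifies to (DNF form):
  f | (m & u & y) | (~m & ~u & ~y)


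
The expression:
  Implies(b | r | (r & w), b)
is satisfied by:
  {b: True, r: False}
  {r: False, b: False}
  {r: True, b: True}


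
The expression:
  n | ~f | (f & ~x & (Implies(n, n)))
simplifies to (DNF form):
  n | ~f | ~x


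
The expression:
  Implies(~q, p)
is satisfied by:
  {q: True, p: True}
  {q: True, p: False}
  {p: True, q: False}


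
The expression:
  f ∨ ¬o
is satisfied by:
  {f: True, o: False}
  {o: False, f: False}
  {o: True, f: True}


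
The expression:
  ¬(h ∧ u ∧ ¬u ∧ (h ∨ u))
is always true.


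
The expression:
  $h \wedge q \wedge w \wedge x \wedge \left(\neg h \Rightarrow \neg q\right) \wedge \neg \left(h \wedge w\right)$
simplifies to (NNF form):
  $\text{False}$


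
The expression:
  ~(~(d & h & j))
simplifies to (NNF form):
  d & h & j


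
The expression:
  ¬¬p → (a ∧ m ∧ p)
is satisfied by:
  {m: True, a: True, p: False}
  {m: True, a: False, p: False}
  {a: True, m: False, p: False}
  {m: False, a: False, p: False}
  {m: True, p: True, a: True}


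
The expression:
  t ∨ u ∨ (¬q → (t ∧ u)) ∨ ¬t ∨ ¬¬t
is always true.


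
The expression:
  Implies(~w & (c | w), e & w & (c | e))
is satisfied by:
  {w: True, c: False}
  {c: False, w: False}
  {c: True, w: True}


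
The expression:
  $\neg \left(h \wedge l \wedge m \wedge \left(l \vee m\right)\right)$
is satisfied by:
  {l: False, m: False, h: False}
  {h: True, l: False, m: False}
  {m: True, l: False, h: False}
  {h: True, m: True, l: False}
  {l: True, h: False, m: False}
  {h: True, l: True, m: False}
  {m: True, l: True, h: False}


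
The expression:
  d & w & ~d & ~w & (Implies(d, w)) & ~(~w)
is never true.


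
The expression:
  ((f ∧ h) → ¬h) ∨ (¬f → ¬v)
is always true.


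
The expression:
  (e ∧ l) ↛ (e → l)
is never true.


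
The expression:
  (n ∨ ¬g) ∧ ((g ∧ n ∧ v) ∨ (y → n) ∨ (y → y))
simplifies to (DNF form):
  n ∨ ¬g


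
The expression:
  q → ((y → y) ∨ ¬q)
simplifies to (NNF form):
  True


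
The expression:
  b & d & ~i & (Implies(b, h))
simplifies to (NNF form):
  b & d & h & ~i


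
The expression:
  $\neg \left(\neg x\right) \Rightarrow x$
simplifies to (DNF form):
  $\text{True}$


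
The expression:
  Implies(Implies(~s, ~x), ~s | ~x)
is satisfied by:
  {s: False, x: False}
  {x: True, s: False}
  {s: True, x: False}


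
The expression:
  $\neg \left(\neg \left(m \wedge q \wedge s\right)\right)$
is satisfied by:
  {m: True, s: True, q: True}


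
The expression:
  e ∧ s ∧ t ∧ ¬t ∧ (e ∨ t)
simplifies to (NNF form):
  False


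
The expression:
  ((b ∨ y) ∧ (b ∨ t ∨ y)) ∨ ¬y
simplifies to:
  True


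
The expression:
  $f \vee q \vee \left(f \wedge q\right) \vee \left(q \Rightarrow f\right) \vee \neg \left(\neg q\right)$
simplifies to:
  $\text{True}$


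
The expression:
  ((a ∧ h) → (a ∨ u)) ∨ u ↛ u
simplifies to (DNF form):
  True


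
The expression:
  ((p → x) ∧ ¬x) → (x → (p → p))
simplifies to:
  True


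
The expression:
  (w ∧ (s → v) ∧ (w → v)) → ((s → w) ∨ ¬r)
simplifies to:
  True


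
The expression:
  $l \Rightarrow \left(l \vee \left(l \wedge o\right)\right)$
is always true.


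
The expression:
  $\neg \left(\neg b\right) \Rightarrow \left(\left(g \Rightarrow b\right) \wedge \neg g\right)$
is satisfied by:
  {g: False, b: False}
  {b: True, g: False}
  {g: True, b: False}


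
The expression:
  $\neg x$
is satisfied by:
  {x: False}


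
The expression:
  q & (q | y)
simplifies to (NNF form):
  q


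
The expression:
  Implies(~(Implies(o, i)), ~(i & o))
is always true.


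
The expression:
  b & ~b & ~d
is never true.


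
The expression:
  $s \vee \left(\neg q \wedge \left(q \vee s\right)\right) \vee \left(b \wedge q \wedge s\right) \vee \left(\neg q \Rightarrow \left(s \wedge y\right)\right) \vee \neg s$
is always true.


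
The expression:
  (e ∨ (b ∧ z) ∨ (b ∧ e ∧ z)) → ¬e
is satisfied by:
  {e: False}


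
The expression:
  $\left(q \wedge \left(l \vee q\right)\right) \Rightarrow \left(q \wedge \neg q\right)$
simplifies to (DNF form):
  $\neg q$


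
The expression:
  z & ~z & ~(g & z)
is never true.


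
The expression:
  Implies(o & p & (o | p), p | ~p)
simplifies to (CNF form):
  True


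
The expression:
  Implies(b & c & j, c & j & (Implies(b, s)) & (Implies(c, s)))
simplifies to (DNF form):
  s | ~b | ~c | ~j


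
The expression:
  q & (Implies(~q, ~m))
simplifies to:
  q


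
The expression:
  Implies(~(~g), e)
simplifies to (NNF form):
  e | ~g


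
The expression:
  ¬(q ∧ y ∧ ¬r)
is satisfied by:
  {r: True, q: False, y: False}
  {q: False, y: False, r: False}
  {r: True, y: True, q: False}
  {y: True, q: False, r: False}
  {r: True, q: True, y: False}
  {q: True, r: False, y: False}
  {r: True, y: True, q: True}


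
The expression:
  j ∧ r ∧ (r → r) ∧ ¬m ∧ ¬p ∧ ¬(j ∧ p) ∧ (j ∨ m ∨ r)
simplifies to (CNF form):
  j ∧ r ∧ ¬m ∧ ¬p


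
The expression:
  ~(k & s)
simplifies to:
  ~k | ~s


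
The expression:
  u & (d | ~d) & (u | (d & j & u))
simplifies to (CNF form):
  u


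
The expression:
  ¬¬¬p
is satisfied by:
  {p: False}


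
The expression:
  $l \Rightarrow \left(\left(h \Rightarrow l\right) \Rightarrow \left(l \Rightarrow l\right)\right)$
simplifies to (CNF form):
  $\text{True}$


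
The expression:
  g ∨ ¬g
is always true.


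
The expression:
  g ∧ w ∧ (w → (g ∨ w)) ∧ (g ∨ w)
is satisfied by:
  {w: True, g: True}


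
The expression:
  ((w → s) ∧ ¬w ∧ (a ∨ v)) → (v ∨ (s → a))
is always true.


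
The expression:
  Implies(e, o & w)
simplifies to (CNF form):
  (o | ~e) & (w | ~e)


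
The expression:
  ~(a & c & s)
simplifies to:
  ~a | ~c | ~s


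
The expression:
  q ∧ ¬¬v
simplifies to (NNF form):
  q ∧ v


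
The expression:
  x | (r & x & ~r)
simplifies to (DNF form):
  x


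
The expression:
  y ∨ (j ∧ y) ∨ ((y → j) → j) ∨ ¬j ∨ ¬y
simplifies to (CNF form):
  True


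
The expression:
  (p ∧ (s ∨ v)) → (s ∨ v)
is always true.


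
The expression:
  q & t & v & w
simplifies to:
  q & t & v & w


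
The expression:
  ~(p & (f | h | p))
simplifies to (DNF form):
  ~p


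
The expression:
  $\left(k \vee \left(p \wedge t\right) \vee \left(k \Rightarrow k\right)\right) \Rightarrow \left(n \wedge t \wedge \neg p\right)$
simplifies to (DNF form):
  $n \wedge t \wedge \neg p$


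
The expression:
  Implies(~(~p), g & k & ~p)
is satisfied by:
  {p: False}


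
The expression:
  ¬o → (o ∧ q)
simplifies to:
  o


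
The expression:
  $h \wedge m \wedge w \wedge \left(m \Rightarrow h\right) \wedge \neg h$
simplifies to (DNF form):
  $\text{False}$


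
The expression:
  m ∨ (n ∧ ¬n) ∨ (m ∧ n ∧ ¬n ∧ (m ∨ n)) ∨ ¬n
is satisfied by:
  {m: True, n: False}
  {n: False, m: False}
  {n: True, m: True}


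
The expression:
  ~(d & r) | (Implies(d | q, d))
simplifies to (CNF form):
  True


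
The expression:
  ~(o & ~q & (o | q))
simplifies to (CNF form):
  q | ~o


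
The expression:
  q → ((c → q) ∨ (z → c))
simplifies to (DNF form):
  True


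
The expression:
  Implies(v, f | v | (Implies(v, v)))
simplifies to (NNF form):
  True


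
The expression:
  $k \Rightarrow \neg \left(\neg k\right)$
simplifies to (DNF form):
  $\text{True}$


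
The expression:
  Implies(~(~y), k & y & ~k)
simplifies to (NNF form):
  ~y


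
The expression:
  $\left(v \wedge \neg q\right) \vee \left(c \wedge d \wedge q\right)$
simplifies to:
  $\left(c \vee \neg q\right) \wedge \left(d \vee \neg q\right) \wedge \left(q \vee v\right)$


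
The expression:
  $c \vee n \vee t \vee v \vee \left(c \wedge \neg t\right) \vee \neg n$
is always true.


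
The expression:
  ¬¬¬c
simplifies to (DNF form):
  ¬c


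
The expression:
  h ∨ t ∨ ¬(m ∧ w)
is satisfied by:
  {h: True, t: True, w: False, m: False}
  {h: True, w: False, m: False, t: False}
  {t: True, w: False, m: False, h: False}
  {t: False, w: False, m: False, h: False}
  {h: True, m: True, t: True, w: False}
  {h: True, m: True, t: False, w: False}
  {m: True, t: True, h: False, w: False}
  {m: True, h: False, w: False, t: False}
  {t: True, h: True, w: True, m: False}
  {h: True, w: True, t: False, m: False}
  {t: True, w: True, h: False, m: False}
  {w: True, h: False, m: False, t: False}
  {h: True, m: True, w: True, t: True}
  {h: True, m: True, w: True, t: False}
  {m: True, w: True, t: True, h: False}


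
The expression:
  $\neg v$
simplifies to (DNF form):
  $\neg v$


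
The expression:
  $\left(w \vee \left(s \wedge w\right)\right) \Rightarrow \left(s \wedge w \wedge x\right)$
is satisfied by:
  {x: True, s: True, w: False}
  {x: True, s: False, w: False}
  {s: True, x: False, w: False}
  {x: False, s: False, w: False}
  {x: True, w: True, s: True}


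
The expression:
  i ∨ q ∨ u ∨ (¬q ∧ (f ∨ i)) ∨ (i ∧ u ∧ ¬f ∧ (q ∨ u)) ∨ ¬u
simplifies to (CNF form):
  True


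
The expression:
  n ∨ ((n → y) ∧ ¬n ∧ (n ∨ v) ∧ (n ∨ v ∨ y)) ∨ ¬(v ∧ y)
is always true.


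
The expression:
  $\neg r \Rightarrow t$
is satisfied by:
  {r: True, t: True}
  {r: True, t: False}
  {t: True, r: False}


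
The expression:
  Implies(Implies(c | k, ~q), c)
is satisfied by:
  {k: True, c: True, q: True}
  {k: True, c: True, q: False}
  {c: True, q: True, k: False}
  {c: True, q: False, k: False}
  {k: True, q: True, c: False}


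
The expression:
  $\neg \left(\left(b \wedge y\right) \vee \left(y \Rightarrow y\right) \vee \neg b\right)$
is never true.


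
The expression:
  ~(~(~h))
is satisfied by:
  {h: False}


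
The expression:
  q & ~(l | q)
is never true.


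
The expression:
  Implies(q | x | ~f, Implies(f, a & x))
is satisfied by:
  {a: True, x: False, q: False, f: False}
  {a: False, x: False, q: False, f: False}
  {a: True, q: True, x: False, f: False}
  {q: True, a: False, x: False, f: False}
  {a: True, x: True, q: False, f: False}
  {x: True, a: False, q: False, f: False}
  {a: True, q: True, x: True, f: False}
  {q: True, x: True, a: False, f: False}
  {f: True, a: True, x: False, q: False}
  {f: True, a: False, x: False, q: False}
  {f: True, a: True, x: True, q: False}
  {f: True, a: True, x: True, q: True}


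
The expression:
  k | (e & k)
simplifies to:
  k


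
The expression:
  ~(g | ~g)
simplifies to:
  False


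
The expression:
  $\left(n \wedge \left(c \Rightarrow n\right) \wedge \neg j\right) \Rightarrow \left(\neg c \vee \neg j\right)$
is always true.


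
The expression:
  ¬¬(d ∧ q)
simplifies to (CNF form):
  d ∧ q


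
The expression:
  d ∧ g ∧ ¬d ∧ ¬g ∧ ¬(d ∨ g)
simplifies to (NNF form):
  False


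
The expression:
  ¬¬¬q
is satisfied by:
  {q: False}


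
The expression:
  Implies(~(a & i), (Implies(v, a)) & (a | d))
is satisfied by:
  {a: True, d: True, v: False}
  {a: True, d: False, v: False}
  {a: True, v: True, d: True}
  {a: True, v: True, d: False}
  {d: True, v: False, a: False}


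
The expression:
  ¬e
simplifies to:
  ¬e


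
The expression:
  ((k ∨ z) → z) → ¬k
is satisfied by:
  {k: False, z: False}
  {z: True, k: False}
  {k: True, z: False}


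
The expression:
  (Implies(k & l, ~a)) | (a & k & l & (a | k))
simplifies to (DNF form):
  True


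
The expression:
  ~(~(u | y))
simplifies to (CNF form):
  u | y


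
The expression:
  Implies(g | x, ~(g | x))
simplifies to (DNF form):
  ~g & ~x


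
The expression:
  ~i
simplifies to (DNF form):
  ~i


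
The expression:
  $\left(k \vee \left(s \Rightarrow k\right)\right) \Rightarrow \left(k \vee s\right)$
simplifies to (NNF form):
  $k \vee s$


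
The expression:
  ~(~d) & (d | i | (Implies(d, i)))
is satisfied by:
  {d: True}


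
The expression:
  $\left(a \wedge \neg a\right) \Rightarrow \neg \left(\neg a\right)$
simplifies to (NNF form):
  $\text{True}$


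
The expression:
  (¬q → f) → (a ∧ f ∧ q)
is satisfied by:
  {a: True, q: False, f: False}
  {a: False, q: False, f: False}
  {q: True, f: True, a: True}


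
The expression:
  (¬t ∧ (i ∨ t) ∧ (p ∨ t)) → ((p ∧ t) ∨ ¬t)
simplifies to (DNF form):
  True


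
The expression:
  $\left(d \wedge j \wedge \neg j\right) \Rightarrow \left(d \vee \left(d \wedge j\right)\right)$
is always true.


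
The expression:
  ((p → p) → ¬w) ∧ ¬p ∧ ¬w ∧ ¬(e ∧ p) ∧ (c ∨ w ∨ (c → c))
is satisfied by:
  {p: False, w: False}


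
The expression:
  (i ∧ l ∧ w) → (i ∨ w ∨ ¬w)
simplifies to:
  True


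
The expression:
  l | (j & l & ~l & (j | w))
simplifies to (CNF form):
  l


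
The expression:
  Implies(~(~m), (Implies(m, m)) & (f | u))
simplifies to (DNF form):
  f | u | ~m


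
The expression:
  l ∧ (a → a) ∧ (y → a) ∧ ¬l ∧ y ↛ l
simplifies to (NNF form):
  False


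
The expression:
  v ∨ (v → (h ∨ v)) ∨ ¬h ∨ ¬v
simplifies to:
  True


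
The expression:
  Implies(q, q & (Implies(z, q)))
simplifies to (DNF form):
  True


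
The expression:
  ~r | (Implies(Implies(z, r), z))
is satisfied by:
  {z: True, r: False}
  {r: False, z: False}
  {r: True, z: True}


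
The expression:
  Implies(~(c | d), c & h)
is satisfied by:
  {d: True, c: True}
  {d: True, c: False}
  {c: True, d: False}


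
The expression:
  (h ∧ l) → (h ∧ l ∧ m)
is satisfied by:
  {m: True, l: False, h: False}
  {l: False, h: False, m: False}
  {h: True, m: True, l: False}
  {h: True, l: False, m: False}
  {m: True, l: True, h: False}
  {l: True, m: False, h: False}
  {h: True, l: True, m: True}


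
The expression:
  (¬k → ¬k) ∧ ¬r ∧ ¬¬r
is never true.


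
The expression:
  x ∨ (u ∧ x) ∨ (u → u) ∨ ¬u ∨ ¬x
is always true.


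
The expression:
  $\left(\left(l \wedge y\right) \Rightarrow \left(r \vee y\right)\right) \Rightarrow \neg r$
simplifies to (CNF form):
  $\neg r$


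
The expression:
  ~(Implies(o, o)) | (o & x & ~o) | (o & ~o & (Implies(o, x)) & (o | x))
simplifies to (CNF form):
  False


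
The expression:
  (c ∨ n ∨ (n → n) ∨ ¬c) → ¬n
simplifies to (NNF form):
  ¬n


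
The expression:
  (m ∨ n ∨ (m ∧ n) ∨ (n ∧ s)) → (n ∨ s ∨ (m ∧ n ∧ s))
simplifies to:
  n ∨ s ∨ ¬m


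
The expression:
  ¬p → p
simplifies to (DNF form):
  p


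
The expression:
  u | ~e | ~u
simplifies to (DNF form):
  True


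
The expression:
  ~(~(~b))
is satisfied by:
  {b: False}


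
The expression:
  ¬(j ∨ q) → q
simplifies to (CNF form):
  j ∨ q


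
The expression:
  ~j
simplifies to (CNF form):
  ~j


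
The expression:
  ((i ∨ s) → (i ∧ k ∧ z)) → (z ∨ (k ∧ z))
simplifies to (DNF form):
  i ∨ s ∨ z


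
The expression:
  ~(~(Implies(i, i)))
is always true.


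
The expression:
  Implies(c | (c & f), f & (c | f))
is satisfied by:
  {f: True, c: False}
  {c: False, f: False}
  {c: True, f: True}


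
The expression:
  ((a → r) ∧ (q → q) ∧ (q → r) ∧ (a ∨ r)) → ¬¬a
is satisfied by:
  {a: True, r: False}
  {r: False, a: False}
  {r: True, a: True}


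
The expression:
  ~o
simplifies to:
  ~o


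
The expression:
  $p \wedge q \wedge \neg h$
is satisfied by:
  {p: True, q: True, h: False}


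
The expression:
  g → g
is always true.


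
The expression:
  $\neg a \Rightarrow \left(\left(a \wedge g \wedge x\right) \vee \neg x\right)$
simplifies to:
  $a \vee \neg x$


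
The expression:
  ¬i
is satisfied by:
  {i: False}


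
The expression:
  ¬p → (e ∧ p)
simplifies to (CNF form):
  p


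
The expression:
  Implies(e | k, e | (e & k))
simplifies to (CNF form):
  e | ~k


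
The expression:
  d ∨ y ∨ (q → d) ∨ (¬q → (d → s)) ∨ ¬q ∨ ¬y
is always true.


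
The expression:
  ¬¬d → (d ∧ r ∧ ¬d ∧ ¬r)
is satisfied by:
  {d: False}


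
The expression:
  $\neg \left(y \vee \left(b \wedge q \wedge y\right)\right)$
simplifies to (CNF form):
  $\neg y$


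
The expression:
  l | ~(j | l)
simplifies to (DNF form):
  l | ~j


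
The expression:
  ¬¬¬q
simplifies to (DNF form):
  ¬q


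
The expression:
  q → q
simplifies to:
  True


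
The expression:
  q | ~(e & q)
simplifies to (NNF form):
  True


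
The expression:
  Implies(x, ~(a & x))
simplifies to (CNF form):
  ~a | ~x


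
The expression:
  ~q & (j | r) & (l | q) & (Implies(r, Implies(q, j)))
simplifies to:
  l & ~q & (j | r)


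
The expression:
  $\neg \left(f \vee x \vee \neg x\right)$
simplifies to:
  $\text{False}$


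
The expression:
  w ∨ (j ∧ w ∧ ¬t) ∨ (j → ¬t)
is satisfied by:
  {w: True, t: False, j: False}
  {w: False, t: False, j: False}
  {j: True, w: True, t: False}
  {j: True, w: False, t: False}
  {t: True, w: True, j: False}
  {t: True, w: False, j: False}
  {t: True, j: True, w: True}


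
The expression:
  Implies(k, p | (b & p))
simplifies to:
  p | ~k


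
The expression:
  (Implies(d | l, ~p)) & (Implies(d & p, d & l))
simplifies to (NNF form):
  ~p | (~d & ~l)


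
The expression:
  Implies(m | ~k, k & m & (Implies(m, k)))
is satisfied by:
  {k: True}


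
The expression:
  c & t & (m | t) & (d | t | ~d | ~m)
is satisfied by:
  {t: True, c: True}


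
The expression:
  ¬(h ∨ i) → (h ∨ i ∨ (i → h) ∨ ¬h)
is always true.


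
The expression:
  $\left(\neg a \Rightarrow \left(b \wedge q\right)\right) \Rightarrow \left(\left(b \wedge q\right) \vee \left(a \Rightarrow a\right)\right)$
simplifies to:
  $\text{True}$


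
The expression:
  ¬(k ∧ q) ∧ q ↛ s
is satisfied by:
  {q: True, k: False, s: False}


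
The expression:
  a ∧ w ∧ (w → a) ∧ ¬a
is never true.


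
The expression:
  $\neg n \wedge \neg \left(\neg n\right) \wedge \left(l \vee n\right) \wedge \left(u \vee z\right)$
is never true.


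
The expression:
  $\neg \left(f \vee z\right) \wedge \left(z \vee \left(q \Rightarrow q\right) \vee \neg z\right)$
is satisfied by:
  {z: False, f: False}


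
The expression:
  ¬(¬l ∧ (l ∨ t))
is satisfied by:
  {l: True, t: False}
  {t: False, l: False}
  {t: True, l: True}


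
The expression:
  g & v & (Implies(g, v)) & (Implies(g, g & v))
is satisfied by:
  {g: True, v: True}


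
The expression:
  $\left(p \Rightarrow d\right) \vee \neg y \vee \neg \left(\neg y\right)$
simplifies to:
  $\text{True}$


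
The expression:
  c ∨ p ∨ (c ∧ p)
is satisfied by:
  {c: True, p: True}
  {c: True, p: False}
  {p: True, c: False}


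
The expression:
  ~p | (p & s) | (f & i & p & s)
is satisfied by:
  {s: True, p: False}
  {p: False, s: False}
  {p: True, s: True}


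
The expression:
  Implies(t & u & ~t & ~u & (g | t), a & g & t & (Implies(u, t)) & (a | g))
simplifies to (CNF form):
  True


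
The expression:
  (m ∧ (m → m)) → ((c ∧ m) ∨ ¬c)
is always true.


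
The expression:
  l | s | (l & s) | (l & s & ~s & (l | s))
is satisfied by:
  {l: True, s: True}
  {l: True, s: False}
  {s: True, l: False}


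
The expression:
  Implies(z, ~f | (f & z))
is always true.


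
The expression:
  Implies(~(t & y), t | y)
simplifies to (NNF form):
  t | y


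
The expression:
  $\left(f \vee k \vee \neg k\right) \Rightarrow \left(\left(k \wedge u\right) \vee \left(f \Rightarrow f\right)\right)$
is always true.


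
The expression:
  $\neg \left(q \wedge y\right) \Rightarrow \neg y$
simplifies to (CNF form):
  $q \vee \neg y$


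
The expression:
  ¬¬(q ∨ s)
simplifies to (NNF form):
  q ∨ s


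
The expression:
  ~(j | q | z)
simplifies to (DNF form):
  ~j & ~q & ~z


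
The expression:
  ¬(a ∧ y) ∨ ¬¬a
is always true.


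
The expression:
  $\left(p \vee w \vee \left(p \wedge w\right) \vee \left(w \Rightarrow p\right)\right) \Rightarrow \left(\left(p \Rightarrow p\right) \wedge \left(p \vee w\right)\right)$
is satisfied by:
  {p: True, w: True}
  {p: True, w: False}
  {w: True, p: False}


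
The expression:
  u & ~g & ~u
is never true.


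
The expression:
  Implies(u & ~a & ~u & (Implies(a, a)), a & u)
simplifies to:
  True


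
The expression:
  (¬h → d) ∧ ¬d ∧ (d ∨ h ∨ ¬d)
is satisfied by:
  {h: True, d: False}


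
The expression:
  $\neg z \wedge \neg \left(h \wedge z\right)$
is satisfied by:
  {z: False}


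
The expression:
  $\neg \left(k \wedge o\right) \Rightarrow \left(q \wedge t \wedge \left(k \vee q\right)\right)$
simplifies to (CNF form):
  $\left(k \vee q\right) \wedge \left(k \vee t\right) \wedge \left(o \vee q\right) \wedge \left(o \vee t\right)$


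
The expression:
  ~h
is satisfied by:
  {h: False}


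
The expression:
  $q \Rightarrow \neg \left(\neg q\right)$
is always true.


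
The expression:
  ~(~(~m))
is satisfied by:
  {m: False}


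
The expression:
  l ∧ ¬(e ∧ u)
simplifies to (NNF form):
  l ∧ (¬e ∨ ¬u)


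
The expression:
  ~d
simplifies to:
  ~d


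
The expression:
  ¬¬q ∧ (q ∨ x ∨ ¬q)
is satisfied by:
  {q: True}


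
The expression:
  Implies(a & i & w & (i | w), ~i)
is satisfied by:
  {w: False, a: False, i: False}
  {i: True, w: False, a: False}
  {a: True, w: False, i: False}
  {i: True, a: True, w: False}
  {w: True, i: False, a: False}
  {i: True, w: True, a: False}
  {a: True, w: True, i: False}


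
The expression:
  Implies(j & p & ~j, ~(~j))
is always true.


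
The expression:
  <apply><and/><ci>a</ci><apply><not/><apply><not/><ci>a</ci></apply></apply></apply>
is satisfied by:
  {a: True}


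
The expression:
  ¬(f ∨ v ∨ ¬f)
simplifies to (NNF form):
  False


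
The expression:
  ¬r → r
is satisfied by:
  {r: True}


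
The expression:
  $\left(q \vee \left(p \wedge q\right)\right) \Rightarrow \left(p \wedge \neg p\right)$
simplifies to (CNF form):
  $\neg q$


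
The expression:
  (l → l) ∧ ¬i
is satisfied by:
  {i: False}


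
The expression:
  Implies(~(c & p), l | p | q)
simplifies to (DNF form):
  l | p | q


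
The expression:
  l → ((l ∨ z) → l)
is always true.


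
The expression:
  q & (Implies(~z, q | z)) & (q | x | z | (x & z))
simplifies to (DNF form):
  q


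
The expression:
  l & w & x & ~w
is never true.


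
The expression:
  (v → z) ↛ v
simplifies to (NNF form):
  ¬v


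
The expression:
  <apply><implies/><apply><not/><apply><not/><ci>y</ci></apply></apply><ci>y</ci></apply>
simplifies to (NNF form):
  <true/>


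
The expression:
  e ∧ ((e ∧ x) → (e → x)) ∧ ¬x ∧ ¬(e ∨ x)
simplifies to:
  False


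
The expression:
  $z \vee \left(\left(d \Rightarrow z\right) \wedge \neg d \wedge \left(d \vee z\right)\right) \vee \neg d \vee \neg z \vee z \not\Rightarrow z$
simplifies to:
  $\text{True}$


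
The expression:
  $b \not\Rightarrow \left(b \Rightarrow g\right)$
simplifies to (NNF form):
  $b \wedge \neg g$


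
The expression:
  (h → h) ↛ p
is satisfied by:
  {p: False}


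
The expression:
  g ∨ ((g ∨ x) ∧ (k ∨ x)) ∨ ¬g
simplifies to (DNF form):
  True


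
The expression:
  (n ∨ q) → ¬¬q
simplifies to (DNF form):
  q ∨ ¬n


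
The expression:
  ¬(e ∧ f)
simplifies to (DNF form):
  ¬e ∨ ¬f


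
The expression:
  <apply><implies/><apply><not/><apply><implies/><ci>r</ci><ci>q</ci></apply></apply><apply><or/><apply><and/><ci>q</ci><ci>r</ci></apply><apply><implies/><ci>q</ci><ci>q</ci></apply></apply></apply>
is always true.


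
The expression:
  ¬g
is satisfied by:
  {g: False}


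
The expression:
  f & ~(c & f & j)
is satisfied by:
  {f: True, c: False, j: False}
  {j: True, f: True, c: False}
  {c: True, f: True, j: False}


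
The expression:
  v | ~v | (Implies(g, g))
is always true.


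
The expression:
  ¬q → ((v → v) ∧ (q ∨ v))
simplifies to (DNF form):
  q ∨ v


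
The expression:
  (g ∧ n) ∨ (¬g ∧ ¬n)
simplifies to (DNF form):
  (g ∧ n) ∨ (¬g ∧ ¬n)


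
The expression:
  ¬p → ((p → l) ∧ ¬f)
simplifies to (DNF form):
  p ∨ ¬f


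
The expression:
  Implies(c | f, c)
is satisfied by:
  {c: True, f: False}
  {f: False, c: False}
  {f: True, c: True}


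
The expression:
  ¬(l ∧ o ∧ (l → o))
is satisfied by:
  {l: False, o: False}
  {o: True, l: False}
  {l: True, o: False}


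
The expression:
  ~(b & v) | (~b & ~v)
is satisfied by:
  {v: False, b: False}
  {b: True, v: False}
  {v: True, b: False}


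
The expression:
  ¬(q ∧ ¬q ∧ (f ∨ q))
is always true.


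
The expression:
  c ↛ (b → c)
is never true.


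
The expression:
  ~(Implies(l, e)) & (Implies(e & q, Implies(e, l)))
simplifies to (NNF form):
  l & ~e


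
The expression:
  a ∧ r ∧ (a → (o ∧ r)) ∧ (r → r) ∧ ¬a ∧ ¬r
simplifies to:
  False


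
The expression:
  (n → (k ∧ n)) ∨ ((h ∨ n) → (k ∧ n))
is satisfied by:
  {k: True, n: False}
  {n: False, k: False}
  {n: True, k: True}


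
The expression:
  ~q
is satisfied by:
  {q: False}


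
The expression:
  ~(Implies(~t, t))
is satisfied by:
  {t: False}


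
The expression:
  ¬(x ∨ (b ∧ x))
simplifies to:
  ¬x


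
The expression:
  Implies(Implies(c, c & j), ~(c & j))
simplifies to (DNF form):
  ~c | ~j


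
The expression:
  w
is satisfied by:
  {w: True}


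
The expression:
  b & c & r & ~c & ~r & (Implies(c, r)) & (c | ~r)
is never true.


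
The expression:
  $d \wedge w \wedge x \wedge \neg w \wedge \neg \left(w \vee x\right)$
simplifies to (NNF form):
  $\text{False}$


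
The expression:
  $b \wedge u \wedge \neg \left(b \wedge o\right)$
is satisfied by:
  {u: True, b: True, o: False}


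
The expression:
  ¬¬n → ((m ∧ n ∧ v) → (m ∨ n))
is always true.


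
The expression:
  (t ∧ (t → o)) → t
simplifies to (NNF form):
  True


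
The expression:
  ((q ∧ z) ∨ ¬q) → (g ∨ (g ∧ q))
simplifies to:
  g ∨ (q ∧ ¬z)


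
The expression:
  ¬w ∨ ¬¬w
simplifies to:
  True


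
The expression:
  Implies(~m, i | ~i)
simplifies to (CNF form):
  True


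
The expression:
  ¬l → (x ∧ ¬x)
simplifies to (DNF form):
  l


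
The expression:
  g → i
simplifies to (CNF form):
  i ∨ ¬g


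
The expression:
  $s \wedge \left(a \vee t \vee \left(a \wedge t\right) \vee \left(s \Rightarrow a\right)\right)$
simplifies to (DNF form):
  $\left(a \wedge s\right) \vee \left(s \wedge t\right)$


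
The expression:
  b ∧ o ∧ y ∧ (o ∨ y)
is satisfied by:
  {y: True, b: True, o: True}


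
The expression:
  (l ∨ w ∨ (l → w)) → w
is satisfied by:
  {w: True}


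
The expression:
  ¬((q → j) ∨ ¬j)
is never true.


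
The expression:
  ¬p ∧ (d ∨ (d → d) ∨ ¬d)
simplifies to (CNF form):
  ¬p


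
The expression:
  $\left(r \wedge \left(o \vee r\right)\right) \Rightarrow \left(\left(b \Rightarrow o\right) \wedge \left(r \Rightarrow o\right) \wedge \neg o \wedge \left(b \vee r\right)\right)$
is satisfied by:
  {r: False}


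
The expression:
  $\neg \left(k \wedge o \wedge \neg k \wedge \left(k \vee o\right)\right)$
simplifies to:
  $\text{True}$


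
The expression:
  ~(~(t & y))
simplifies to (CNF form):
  t & y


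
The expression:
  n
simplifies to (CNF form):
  n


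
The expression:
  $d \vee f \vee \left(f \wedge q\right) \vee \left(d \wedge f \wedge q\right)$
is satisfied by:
  {d: True, f: True}
  {d: True, f: False}
  {f: True, d: False}


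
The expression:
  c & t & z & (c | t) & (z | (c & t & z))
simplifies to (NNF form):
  c & t & z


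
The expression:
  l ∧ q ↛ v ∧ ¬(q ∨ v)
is never true.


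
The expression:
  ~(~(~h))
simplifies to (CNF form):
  ~h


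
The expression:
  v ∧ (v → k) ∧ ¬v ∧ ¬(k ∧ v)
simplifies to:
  False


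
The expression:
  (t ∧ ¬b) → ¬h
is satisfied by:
  {b: True, h: False, t: False}
  {h: False, t: False, b: False}
  {b: True, t: True, h: False}
  {t: True, h: False, b: False}
  {b: True, h: True, t: False}
  {h: True, b: False, t: False}
  {b: True, t: True, h: True}


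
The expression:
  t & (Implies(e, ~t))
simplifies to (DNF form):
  t & ~e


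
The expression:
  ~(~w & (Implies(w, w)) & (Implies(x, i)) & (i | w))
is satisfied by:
  {w: True, i: False}
  {i: False, w: False}
  {i: True, w: True}


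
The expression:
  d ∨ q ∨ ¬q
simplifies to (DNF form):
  True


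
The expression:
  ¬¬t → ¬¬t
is always true.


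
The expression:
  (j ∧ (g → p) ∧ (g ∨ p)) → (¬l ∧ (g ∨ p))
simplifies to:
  ¬j ∨ ¬l ∨ ¬p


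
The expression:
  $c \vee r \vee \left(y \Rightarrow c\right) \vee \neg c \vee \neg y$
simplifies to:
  $\text{True}$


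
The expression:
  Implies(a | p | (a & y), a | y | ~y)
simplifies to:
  True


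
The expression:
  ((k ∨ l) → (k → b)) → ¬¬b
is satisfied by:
  {b: True, k: True}
  {b: True, k: False}
  {k: True, b: False}


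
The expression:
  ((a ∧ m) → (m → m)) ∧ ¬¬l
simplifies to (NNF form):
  l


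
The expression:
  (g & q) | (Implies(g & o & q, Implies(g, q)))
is always true.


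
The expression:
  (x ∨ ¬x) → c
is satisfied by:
  {c: True}


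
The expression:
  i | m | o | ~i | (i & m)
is always true.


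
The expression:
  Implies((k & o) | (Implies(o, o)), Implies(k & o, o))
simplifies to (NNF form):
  True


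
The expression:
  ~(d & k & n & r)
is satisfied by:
  {k: False, d: False, n: False, r: False}
  {r: True, k: False, d: False, n: False}
  {n: True, k: False, d: False, r: False}
  {r: True, n: True, k: False, d: False}
  {d: True, r: False, k: False, n: False}
  {r: True, d: True, k: False, n: False}
  {n: True, d: True, r: False, k: False}
  {r: True, n: True, d: True, k: False}
  {k: True, n: False, d: False, r: False}
  {r: True, k: True, n: False, d: False}
  {n: True, k: True, r: False, d: False}
  {r: True, n: True, k: True, d: False}
  {d: True, k: True, n: False, r: False}
  {r: True, d: True, k: True, n: False}
  {n: True, d: True, k: True, r: False}


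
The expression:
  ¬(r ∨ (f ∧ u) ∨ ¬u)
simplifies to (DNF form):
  u ∧ ¬f ∧ ¬r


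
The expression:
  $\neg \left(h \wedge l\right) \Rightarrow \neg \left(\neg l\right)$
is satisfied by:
  {l: True}


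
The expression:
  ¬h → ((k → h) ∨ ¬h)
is always true.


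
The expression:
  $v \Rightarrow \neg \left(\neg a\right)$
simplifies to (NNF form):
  $a \vee \neg v$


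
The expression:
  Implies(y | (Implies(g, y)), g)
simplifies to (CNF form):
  g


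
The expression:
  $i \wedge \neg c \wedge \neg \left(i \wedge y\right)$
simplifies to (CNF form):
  $i \wedge \neg c \wedge \neg y$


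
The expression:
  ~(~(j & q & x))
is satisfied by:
  {j: True, x: True, q: True}


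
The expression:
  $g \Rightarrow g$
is always true.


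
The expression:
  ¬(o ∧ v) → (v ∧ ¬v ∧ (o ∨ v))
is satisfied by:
  {o: True, v: True}


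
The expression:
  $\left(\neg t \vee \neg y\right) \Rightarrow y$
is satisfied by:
  {y: True}


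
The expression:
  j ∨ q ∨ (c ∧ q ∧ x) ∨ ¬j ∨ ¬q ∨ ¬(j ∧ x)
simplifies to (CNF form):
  True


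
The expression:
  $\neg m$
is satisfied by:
  {m: False}


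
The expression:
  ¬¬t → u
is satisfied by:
  {u: True, t: False}
  {t: False, u: False}
  {t: True, u: True}


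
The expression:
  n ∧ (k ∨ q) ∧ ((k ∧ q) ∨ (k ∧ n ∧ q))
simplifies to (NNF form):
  k ∧ n ∧ q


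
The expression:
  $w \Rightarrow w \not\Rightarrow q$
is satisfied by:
  {w: False, q: False}
  {q: True, w: False}
  {w: True, q: False}


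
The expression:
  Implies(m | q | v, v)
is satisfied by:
  {v: True, m: False, q: False}
  {q: True, v: True, m: False}
  {v: True, m: True, q: False}
  {q: True, v: True, m: True}
  {q: False, m: False, v: False}


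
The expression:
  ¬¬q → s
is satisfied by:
  {s: True, q: False}
  {q: False, s: False}
  {q: True, s: True}


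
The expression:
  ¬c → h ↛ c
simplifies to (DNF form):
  c ∨ h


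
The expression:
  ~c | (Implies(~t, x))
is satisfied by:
  {x: True, t: True, c: False}
  {x: True, c: False, t: False}
  {t: True, c: False, x: False}
  {t: False, c: False, x: False}
  {x: True, t: True, c: True}
  {x: True, c: True, t: False}
  {t: True, c: True, x: False}


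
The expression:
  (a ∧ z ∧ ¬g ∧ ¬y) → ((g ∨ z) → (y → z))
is always true.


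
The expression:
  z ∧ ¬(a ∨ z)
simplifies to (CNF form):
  False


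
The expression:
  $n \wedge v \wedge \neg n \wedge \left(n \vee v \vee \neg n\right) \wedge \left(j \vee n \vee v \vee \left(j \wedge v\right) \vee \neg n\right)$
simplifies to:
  $\text{False}$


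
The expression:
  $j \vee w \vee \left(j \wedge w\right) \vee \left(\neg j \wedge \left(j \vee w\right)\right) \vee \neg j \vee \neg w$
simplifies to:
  $\text{True}$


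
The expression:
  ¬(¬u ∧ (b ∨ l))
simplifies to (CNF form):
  (u ∨ ¬b) ∧ (u ∨ ¬l)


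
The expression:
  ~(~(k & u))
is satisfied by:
  {u: True, k: True}


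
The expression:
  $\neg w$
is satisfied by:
  {w: False}


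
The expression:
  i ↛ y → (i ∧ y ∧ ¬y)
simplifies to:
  y ∨ ¬i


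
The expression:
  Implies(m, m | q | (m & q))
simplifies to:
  True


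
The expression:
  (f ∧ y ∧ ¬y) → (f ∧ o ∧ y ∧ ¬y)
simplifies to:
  True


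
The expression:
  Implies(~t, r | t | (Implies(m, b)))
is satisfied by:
  {r: True, b: True, t: True, m: False}
  {r: True, b: True, m: False, t: False}
  {r: True, t: True, m: False, b: False}
  {r: True, m: False, t: False, b: False}
  {b: True, t: True, m: False, r: False}
  {b: True, m: False, t: False, r: False}
  {t: True, b: False, m: False, r: False}
  {b: False, m: False, t: False, r: False}
  {b: True, r: True, m: True, t: True}
  {b: True, r: True, m: True, t: False}
  {r: True, m: True, t: True, b: False}
  {r: True, m: True, b: False, t: False}
  {t: True, m: True, b: True, r: False}
  {m: True, b: True, r: False, t: False}
  {m: True, t: True, r: False, b: False}


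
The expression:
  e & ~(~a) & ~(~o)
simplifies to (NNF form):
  a & e & o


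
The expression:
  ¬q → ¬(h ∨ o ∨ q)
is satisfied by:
  {q: True, o: False, h: False}
  {q: True, h: True, o: False}
  {q: True, o: True, h: False}
  {q: True, h: True, o: True}
  {h: False, o: False, q: False}


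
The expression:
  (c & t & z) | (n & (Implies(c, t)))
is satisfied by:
  {n: True, z: True, t: True, c: False}
  {n: True, z: True, c: False, t: False}
  {n: True, t: True, c: False, z: False}
  {n: True, c: False, t: False, z: False}
  {n: True, z: True, t: True, c: True}
  {n: True, t: True, c: True, z: False}
  {z: True, t: True, c: True, n: False}


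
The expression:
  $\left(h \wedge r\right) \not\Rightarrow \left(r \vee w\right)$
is never true.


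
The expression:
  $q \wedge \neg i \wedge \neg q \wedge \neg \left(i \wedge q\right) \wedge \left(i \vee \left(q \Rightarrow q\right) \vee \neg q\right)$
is never true.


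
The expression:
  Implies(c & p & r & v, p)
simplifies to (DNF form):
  True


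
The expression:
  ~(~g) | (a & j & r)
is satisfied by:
  {g: True, j: True, a: True, r: True}
  {g: True, j: True, a: True, r: False}
  {g: True, j: True, r: True, a: False}
  {g: True, j: True, r: False, a: False}
  {g: True, a: True, r: True, j: False}
  {g: True, a: True, r: False, j: False}
  {g: True, a: False, r: True, j: False}
  {g: True, a: False, r: False, j: False}
  {j: True, a: True, r: True, g: False}


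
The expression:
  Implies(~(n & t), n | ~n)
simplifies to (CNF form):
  True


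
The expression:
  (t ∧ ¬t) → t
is always true.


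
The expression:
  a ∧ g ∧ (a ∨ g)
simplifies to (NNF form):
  a ∧ g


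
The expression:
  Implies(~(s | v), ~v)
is always true.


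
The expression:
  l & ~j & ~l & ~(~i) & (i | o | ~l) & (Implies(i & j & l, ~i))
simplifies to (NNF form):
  False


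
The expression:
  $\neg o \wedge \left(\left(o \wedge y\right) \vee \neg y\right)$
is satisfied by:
  {y: False, o: False}


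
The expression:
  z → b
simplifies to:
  b ∨ ¬z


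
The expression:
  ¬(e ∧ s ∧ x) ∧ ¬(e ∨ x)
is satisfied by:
  {x: False, e: False}


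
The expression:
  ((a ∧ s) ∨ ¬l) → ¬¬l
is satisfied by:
  {l: True}


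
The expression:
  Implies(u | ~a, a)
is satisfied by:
  {a: True}


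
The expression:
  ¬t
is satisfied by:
  {t: False}


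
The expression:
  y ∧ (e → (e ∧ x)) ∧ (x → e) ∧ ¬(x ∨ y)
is never true.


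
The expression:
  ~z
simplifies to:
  ~z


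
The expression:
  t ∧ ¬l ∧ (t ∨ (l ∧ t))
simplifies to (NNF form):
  t ∧ ¬l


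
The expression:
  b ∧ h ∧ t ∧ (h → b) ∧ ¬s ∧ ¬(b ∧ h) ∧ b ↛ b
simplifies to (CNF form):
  False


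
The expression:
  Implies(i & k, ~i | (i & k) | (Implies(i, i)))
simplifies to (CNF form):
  True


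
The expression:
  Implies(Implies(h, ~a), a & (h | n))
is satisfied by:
  {a: True, n: True, h: True}
  {a: True, n: True, h: False}
  {a: True, h: True, n: False}


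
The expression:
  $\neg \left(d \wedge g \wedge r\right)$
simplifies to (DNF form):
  $\neg d \vee \neg g \vee \neg r$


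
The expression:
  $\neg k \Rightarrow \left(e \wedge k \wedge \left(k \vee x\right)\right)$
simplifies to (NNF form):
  $k$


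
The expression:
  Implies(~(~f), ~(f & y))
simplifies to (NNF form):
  ~f | ~y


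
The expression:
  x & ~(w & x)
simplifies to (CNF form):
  x & ~w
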